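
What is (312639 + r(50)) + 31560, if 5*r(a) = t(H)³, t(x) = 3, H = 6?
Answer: 1721022/5 ≈ 3.4420e+5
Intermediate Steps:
r(a) = 27/5 (r(a) = (⅕)*3³ = (⅕)*27 = 27/5)
(312639 + r(50)) + 31560 = (312639 + 27/5) + 31560 = 1563222/5 + 31560 = 1721022/5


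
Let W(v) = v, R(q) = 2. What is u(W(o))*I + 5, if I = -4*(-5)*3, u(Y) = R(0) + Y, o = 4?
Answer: 365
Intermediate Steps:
u(Y) = 2 + Y
I = 60 (I = 20*3 = 60)
u(W(o))*I + 5 = (2 + 4)*60 + 5 = 6*60 + 5 = 360 + 5 = 365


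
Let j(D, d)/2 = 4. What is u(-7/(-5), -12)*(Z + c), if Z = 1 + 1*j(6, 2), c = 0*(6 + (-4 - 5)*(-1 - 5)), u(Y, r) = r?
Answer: -108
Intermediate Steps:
j(D, d) = 8 (j(D, d) = 2*4 = 8)
c = 0 (c = 0*(6 - 9*(-6)) = 0*(6 + 54) = 0*60 = 0)
Z = 9 (Z = 1 + 1*8 = 1 + 8 = 9)
u(-7/(-5), -12)*(Z + c) = -12*(9 + 0) = -12*9 = -108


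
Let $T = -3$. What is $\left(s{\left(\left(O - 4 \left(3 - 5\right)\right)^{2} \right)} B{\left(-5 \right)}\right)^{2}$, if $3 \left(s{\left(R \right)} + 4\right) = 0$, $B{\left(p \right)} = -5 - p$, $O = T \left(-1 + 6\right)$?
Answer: $0$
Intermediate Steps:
$O = -15$ ($O = - 3 \left(-1 + 6\right) = \left(-3\right) 5 = -15$)
$s{\left(R \right)} = -4$ ($s{\left(R \right)} = -4 + \frac{1}{3} \cdot 0 = -4 + 0 = -4$)
$\left(s{\left(\left(O - 4 \left(3 - 5\right)\right)^{2} \right)} B{\left(-5 \right)}\right)^{2} = \left(- 4 \left(-5 - -5\right)\right)^{2} = \left(- 4 \left(-5 + 5\right)\right)^{2} = \left(\left(-4\right) 0\right)^{2} = 0^{2} = 0$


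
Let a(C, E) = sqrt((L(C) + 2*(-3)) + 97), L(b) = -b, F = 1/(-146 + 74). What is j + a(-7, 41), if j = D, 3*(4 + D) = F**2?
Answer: -62207/15552 + 7*sqrt(2) ≈ 5.8996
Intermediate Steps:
F = -1/72 (F = 1/(-72) = -1/72 ≈ -0.013889)
D = -62207/15552 (D = -4 + (-1/72)**2/3 = -4 + (1/3)*(1/5184) = -4 + 1/15552 = -62207/15552 ≈ -3.9999)
j = -62207/15552 ≈ -3.9999
a(C, E) = sqrt(91 - C) (a(C, E) = sqrt((-C + 2*(-3)) + 97) = sqrt((-C - 6) + 97) = sqrt((-6 - C) + 97) = sqrt(91 - C))
j + a(-7, 41) = -62207/15552 + sqrt(91 - 1*(-7)) = -62207/15552 + sqrt(91 + 7) = -62207/15552 + sqrt(98) = -62207/15552 + 7*sqrt(2)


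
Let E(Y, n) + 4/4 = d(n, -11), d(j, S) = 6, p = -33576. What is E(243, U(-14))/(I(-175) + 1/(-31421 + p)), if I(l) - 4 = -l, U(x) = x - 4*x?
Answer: 324985/11634462 ≈ 0.027933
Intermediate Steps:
U(x) = -3*x
I(l) = 4 - l
E(Y, n) = 5 (E(Y, n) = -1 + 6 = 5)
E(243, U(-14))/(I(-175) + 1/(-31421 + p)) = 5/((4 - 1*(-175)) + 1/(-31421 - 33576)) = 5/((4 + 175) + 1/(-64997)) = 5/(179 - 1/64997) = 5/(11634462/64997) = 5*(64997/11634462) = 324985/11634462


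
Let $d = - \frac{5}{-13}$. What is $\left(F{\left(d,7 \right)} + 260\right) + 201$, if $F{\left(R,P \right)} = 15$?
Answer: $476$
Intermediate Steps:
$d = \frac{5}{13}$ ($d = \left(-5\right) \left(- \frac{1}{13}\right) = \frac{5}{13} \approx 0.38462$)
$\left(F{\left(d,7 \right)} + 260\right) + 201 = \left(15 + 260\right) + 201 = 275 + 201 = 476$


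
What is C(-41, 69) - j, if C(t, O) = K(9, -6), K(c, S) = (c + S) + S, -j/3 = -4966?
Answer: -14901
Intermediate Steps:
j = 14898 (j = -3*(-4966) = 14898)
K(c, S) = c + 2*S (K(c, S) = (S + c) + S = c + 2*S)
C(t, O) = -3 (C(t, O) = 9 + 2*(-6) = 9 - 12 = -3)
C(-41, 69) - j = -3 - 1*14898 = -3 - 14898 = -14901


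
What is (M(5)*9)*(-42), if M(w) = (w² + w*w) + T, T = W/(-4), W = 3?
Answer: -37233/2 ≈ -18617.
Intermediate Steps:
T = -¾ (T = 3/(-4) = 3*(-¼) = -¾ ≈ -0.75000)
M(w) = -¾ + 2*w² (M(w) = (w² + w*w) - ¾ = (w² + w²) - ¾ = 2*w² - ¾ = -¾ + 2*w²)
(M(5)*9)*(-42) = ((-¾ + 2*5²)*9)*(-42) = ((-¾ + 2*25)*9)*(-42) = ((-¾ + 50)*9)*(-42) = ((197/4)*9)*(-42) = (1773/4)*(-42) = -37233/2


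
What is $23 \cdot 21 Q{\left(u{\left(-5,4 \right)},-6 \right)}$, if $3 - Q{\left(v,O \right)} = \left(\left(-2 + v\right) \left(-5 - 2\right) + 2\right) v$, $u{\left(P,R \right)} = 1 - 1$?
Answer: $1449$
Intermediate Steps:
$u{\left(P,R \right)} = 0$ ($u{\left(P,R \right)} = 1 - 1 = 0$)
$Q{\left(v,O \right)} = 3 - v \left(16 - 7 v\right)$ ($Q{\left(v,O \right)} = 3 - \left(\left(-2 + v\right) \left(-5 - 2\right) + 2\right) v = 3 - \left(\left(-2 + v\right) \left(-7\right) + 2\right) v = 3 - \left(\left(14 - 7 v\right) + 2\right) v = 3 - \left(16 - 7 v\right) v = 3 - v \left(16 - 7 v\right)$)
$23 \cdot 21 Q{\left(u{\left(-5,4 \right)},-6 \right)} = 23 \cdot 21 \left(3 - 0 + 7 \cdot 0^{2}\right) = 483 \left(3 + 0 + 7 \cdot 0\right) = 483 \left(3 + 0 + 0\right) = 483 \cdot 3 = 1449$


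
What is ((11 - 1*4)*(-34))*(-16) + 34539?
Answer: 38347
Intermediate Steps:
((11 - 1*4)*(-34))*(-16) + 34539 = ((11 - 4)*(-34))*(-16) + 34539 = (7*(-34))*(-16) + 34539 = -238*(-16) + 34539 = 3808 + 34539 = 38347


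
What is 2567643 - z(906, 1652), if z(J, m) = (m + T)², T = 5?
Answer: -178006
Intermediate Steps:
z(J, m) = (5 + m)² (z(J, m) = (m + 5)² = (5 + m)²)
2567643 - z(906, 1652) = 2567643 - (5 + 1652)² = 2567643 - 1*1657² = 2567643 - 1*2745649 = 2567643 - 2745649 = -178006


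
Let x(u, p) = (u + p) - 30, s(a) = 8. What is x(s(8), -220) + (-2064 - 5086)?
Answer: -7392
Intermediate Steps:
x(u, p) = -30 + p + u (x(u, p) = (p + u) - 30 = -30 + p + u)
x(s(8), -220) + (-2064 - 5086) = (-30 - 220 + 8) + (-2064 - 5086) = -242 - 7150 = -7392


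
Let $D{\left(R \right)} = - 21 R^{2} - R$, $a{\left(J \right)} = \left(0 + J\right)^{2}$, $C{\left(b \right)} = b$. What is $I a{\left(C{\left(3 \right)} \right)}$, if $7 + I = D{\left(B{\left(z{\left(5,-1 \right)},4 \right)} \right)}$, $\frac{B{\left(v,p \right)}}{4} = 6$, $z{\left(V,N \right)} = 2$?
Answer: $-109143$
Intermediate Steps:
$B{\left(v,p \right)} = 24$ ($B{\left(v,p \right)} = 4 \cdot 6 = 24$)
$a{\left(J \right)} = J^{2}$
$D{\left(R \right)} = - R - 21 R^{2}$
$I = -12127$ ($I = -7 - 24 \left(1 + 21 \cdot 24\right) = -7 - 24 \left(1 + 504\right) = -7 - 24 \cdot 505 = -7 - 12120 = -12127$)
$I a{\left(C{\left(3 \right)} \right)} = - 12127 \cdot 3^{2} = \left(-12127\right) 9 = -109143$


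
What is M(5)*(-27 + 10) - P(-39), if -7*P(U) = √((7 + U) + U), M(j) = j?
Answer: -85 + I*√71/7 ≈ -85.0 + 1.2037*I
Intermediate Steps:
P(U) = -√(7 + 2*U)/7 (P(U) = -√((7 + U) + U)/7 = -√(7 + 2*U)/7)
M(5)*(-27 + 10) - P(-39) = 5*(-27 + 10) - (-1)*√(7 + 2*(-39))/7 = 5*(-17) - (-1)*√(7 - 78)/7 = -85 - (-1)*√(-71)/7 = -85 - (-1)*I*√71/7 = -85 + I*√71/7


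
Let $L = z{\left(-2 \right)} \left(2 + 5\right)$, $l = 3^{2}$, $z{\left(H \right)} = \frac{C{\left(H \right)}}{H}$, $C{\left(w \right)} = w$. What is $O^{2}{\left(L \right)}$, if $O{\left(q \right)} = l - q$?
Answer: $4$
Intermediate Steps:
$z{\left(H \right)} = 1$ ($z{\left(H \right)} = \frac{H}{H} = 1$)
$l = 9$
$L = 7$ ($L = 1 \left(2 + 5\right) = 1 \cdot 7 = 7$)
$O{\left(q \right)} = 9 - q$
$O^{2}{\left(L \right)} = \left(9 - 7\right)^{2} = 2^{2} = 4$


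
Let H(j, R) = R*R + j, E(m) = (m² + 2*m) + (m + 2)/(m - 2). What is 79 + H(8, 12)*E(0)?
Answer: -73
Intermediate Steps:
E(m) = m² + 2*m + (2 + m)/(-2 + m) (E(m) = (m² + 2*m) + (2 + m)/(-2 + m) = m² + 2*m + (2 + m)/(-2 + m))
H(j, R) = j + R² (H(j, R) = R² + j = j + R²)
79 + H(8, 12)*E(0) = 79 + (8 + 12²)*((2 + 0³ - 3*0)/(-2 + 0)) = 79 + (8 + 144)*((2 + 0 + 0)/(-2)) = 79 + 152*(-½*2) = 79 + 152*(-1) = 79 - 152 = -73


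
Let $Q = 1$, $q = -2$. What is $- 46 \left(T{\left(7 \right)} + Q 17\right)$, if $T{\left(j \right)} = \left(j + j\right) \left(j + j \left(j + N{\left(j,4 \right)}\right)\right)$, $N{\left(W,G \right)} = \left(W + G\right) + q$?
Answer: $-77418$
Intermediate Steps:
$N{\left(W,G \right)} = -2 + G + W$ ($N{\left(W,G \right)} = \left(W + G\right) - 2 = \left(G + W\right) - 2 = -2 + G + W$)
$T{\left(j \right)} = 2 j \left(j + j \left(2 + 2 j\right)\right)$ ($T{\left(j \right)} = \left(j + j\right) \left(j + j \left(j + \left(-2 + 4 + j\right)\right)\right) = 2 j \left(j + j \left(j + \left(2 + j\right)\right)\right) = 2 j \left(j + j \left(2 + 2 j\right)\right)$)
$- 46 \left(T{\left(7 \right)} + Q 17\right) = - 46 \left(7^{2} \left(6 + 4 \cdot 7\right) + 1 \cdot 17\right) = - 46 \left(49 \left(6 + 28\right) + 17\right) = - 46 \left(49 \cdot 34 + 17\right) = - 46 \left(1666 + 17\right) = \left(-46\right) 1683 = -77418$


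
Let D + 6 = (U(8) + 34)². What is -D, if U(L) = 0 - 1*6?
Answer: -778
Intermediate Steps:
U(L) = -6 (U(L) = 0 - 6 = -6)
D = 778 (D = -6 + (-6 + 34)² = -6 + 28² = -6 + 784 = 778)
-D = -1*778 = -778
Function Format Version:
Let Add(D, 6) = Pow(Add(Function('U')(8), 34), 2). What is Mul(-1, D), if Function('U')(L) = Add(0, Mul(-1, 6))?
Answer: -778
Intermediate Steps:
Function('U')(L) = -6 (Function('U')(L) = Add(0, -6) = -6)
D = 778 (D = Add(-6, Pow(Add(-6, 34), 2)) = Add(-6, Pow(28, 2)) = Add(-6, 784) = 778)
Mul(-1, D) = Mul(-1, 778) = -778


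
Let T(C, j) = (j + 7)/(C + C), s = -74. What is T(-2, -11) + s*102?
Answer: -7547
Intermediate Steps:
T(C, j) = (7 + j)/(2*C) (T(C, j) = (7 + j)/((2*C)) = (7 + j)*(1/(2*C)) = (7 + j)/(2*C))
T(-2, -11) + s*102 = (½)*(7 - 11)/(-2) - 74*102 = (½)*(-½)*(-4) - 7548 = 1 - 7548 = -7547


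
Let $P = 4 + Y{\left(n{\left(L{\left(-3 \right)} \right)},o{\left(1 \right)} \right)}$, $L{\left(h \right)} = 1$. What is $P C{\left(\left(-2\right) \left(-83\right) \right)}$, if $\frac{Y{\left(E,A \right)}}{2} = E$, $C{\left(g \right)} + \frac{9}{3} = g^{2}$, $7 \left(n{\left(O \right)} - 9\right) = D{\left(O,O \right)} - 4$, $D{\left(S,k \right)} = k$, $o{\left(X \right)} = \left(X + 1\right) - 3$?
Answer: $\frac{4077844}{7} \approx 5.8255 \cdot 10^{5}$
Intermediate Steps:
$o{\left(X \right)} = -2 + X$ ($o{\left(X \right)} = \left(1 + X\right) - 3 = -2 + X$)
$n{\left(O \right)} = \frac{59}{7} + \frac{O}{7}$ ($n{\left(O \right)} = 9 + \frac{O - 4}{7} = 9 + \frac{-4 + O}{7} = 9 + \left(- \frac{4}{7} + \frac{O}{7}\right) = \frac{59}{7} + \frac{O}{7}$)
$C{\left(g \right)} = -3 + g^{2}$
$Y{\left(E,A \right)} = 2 E$
$P = \frac{148}{7}$ ($P = 4 + 2 \left(\frac{59}{7} + \frac{1}{7} \cdot 1\right) = 4 + 2 \left(\frac{59}{7} + \frac{1}{7}\right) = 4 + 2 \cdot \frac{60}{7} = 4 + \frac{120}{7} = \frac{148}{7} \approx 21.143$)
$P C{\left(\left(-2\right) \left(-83\right) \right)} = \frac{148 \left(-3 + \left(\left(-2\right) \left(-83\right)\right)^{2}\right)}{7} = \frac{148 \left(-3 + 166^{2}\right)}{7} = \frac{148 \left(-3 + 27556\right)}{7} = \frac{148}{7} \cdot 27553 = \frac{4077844}{7}$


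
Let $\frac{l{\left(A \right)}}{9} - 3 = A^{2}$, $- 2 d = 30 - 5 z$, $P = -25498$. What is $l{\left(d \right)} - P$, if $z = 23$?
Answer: $\frac{167125}{4} \approx 41781.0$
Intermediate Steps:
$d = \frac{85}{2}$ ($d = - \frac{30 - 115}{2} = \left(- \frac{1}{2}\right) \left(-85\right) = \frac{85}{2} \approx 42.5$)
$l{\left(A \right)} = 27 + 9 A^{2}$
$l{\left(d \right)} - P = \left(27 + 9 \left(\frac{85}{2}\right)^{2}\right) - -25498 = \left(27 + 9 \cdot \frac{7225}{4}\right) + 25498 = \left(27 + \frac{65025}{4}\right) + 25498 = \frac{65133}{4} + 25498 = \frac{167125}{4}$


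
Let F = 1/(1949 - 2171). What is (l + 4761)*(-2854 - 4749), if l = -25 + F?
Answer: -7993725773/222 ≈ -3.6008e+7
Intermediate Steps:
F = -1/222 (F = 1/(-222) = -1/222 ≈ -0.0045045)
l = -5551/222 (l = -25 - 1/222 = -5551/222 ≈ -25.005)
(l + 4761)*(-2854 - 4749) = (-5551/222 + 4761)*(-2854 - 4749) = (1051391/222)*(-7603) = -7993725773/222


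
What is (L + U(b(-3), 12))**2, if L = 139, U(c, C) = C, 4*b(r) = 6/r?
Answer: 22801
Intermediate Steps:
b(r) = 3/(2*r) (b(r) = (6/r)/4 = 3/(2*r))
(L + U(b(-3), 12))**2 = (139 + 12)**2 = 151**2 = 22801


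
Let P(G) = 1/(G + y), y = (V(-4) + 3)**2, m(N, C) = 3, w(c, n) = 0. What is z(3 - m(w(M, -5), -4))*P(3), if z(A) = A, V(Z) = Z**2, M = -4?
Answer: 0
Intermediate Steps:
y = 361 (y = ((-4)**2 + 3)**2 = (16 + 3)**2 = 19**2 = 361)
P(G) = 1/(361 + G) (P(G) = 1/(G + 361) = 1/(361 + G))
z(3 - m(w(M, -5), -4))*P(3) = (3 - 1*3)/(361 + 3) = (3 - 3)/364 = 0*(1/364) = 0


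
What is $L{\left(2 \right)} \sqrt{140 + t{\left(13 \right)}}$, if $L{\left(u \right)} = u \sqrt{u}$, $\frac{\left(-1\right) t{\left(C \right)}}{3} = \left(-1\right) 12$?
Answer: $8 \sqrt{22} \approx 37.523$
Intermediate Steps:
$t{\left(C \right)} = 36$ ($t{\left(C \right)} = - 3 \left(\left(-1\right) 12\right) = \left(-3\right) \left(-12\right) = 36$)
$L{\left(u \right)} = u^{\frac{3}{2}}$
$L{\left(2 \right)} \sqrt{140 + t{\left(13 \right)}} = 2^{\frac{3}{2}} \sqrt{140 + 36} = 2 \sqrt{2} \sqrt{176} = 2 \sqrt{2} \cdot 4 \sqrt{11} = 8 \sqrt{22}$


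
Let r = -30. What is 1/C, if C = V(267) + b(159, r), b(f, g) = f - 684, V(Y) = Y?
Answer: -1/258 ≈ -0.0038760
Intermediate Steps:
b(f, g) = -684 + f
C = -258 (C = 267 + (-684 + 159) = 267 - 525 = -258)
1/C = 1/(-258) = -1/258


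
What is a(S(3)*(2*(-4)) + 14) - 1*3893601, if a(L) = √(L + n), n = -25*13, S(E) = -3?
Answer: -3893601 + I*√287 ≈ -3.8936e+6 + 16.941*I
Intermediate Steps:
n = -325
a(L) = √(-325 + L) (a(L) = √(L - 325) = √(-325 + L))
a(S(3)*(2*(-4)) + 14) - 1*3893601 = √(-325 + (-6*(-4) + 14)) - 1*3893601 = √(-325 + (-3*(-8) + 14)) - 3893601 = √(-325 + (24 + 14)) - 3893601 = √(-325 + 38) - 3893601 = √(-287) - 3893601 = I*√287 - 3893601 = -3893601 + I*√287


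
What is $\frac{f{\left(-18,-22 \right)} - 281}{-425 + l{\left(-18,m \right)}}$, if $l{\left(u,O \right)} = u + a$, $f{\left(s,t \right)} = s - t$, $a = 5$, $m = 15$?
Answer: $\frac{277}{438} \approx 0.63242$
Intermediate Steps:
$l{\left(u,O \right)} = 5 + u$ ($l{\left(u,O \right)} = u + 5 = 5 + u$)
$\frac{f{\left(-18,-22 \right)} - 281}{-425 + l{\left(-18,m \right)}} = \frac{\left(-18 - -22\right) - 281}{-425 + \left(5 - 18\right)} = \frac{\left(-18 + 22\right) - 281}{-425 - 13} = \frac{4 - 281}{-438} = \left(-277\right) \left(- \frac{1}{438}\right) = \frac{277}{438}$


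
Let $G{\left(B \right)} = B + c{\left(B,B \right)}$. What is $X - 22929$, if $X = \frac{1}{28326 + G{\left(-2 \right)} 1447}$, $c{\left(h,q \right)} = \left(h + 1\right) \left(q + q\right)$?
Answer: $- \frac{715843379}{31220} \approx -22929.0$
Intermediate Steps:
$c{\left(h,q \right)} = 2 q \left(1 + h\right)$ ($c{\left(h,q \right)} = \left(1 + h\right) 2 q = 2 q \left(1 + h\right)$)
$G{\left(B \right)} = B + 2 B \left(1 + B\right)$
$X = \frac{1}{31220}$ ($X = \frac{1}{28326 + - 2 \left(3 + 2 \left(-2\right)\right) 1447} = \frac{1}{28326 + - 2 \left(3 - 4\right) 1447} = \frac{1}{28326 + \left(-2\right) \left(-1\right) 1447} = \frac{1}{28326 + 2 \cdot 1447} = \frac{1}{28326 + 2894} = \frac{1}{31220} \approx 3.2031 \cdot 10^{-5}$)
$X - 22929 = \frac{1}{31220} - 22929 = - \frac{715843379}{31220}$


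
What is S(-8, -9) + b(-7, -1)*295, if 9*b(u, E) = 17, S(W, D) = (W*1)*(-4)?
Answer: 5303/9 ≈ 589.22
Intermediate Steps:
S(W, D) = -4*W (S(W, D) = W*(-4) = -4*W)
b(u, E) = 17/9 (b(u, E) = (⅑)*17 = 17/9)
S(-8, -9) + b(-7, -1)*295 = -4*(-8) + (17/9)*295 = 32 + 5015/9 = 5303/9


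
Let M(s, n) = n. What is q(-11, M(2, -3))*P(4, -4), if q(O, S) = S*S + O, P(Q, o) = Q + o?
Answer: 0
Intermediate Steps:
q(O, S) = O + S² (q(O, S) = S² + O = O + S²)
q(-11, M(2, -3))*P(4, -4) = (-11 + (-3)²)*(4 - 4) = (-11 + 9)*0 = -2*0 = 0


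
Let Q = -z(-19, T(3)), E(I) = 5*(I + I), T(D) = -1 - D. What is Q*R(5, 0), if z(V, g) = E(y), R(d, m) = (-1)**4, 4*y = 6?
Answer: -15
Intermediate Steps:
y = 3/2 (y = (1/4)*6 = 3/2 ≈ 1.5000)
R(d, m) = 1
E(I) = 10*I (E(I) = 5*(2*I) = 10*I)
z(V, g) = 15 (z(V, g) = 10*(3/2) = 15)
Q = -15 (Q = -1*15 = -15)
Q*R(5, 0) = -15*1 = -15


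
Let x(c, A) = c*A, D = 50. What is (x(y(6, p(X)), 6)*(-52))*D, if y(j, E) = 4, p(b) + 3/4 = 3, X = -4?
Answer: -62400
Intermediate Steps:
p(b) = 9/4 (p(b) = -¾ + 3 = 9/4)
x(c, A) = A*c
(x(y(6, p(X)), 6)*(-52))*D = ((6*4)*(-52))*50 = (24*(-52))*50 = -1248*50 = -62400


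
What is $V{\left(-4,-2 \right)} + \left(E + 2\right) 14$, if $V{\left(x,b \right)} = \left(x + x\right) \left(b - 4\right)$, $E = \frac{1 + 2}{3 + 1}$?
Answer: $\frac{173}{2} \approx 86.5$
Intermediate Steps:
$E = \frac{3}{4} \approx 0.75$
$V{\left(x,b \right)} = 2 x \left(-4 + b\right)$
$V{\left(-4,-2 \right)} + \left(E + 2\right) 14 = 2 \left(-4\right) \left(-4 - 2\right) + \left(\frac{3}{4} + 2\right) 14 = 2 \left(-4\right) \left(-6\right) + \frac{11}{4} \cdot 14 = 48 + \frac{77}{2} = \frac{173}{2}$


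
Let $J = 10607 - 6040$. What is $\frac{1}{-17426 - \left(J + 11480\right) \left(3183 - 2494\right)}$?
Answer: $- \frac{1}{11073809} \approx -9.0303 \cdot 10^{-8}$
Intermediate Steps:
$J = 4567$
$\frac{1}{-17426 - \left(J + 11480\right) \left(3183 - 2494\right)} = \frac{1}{-17426 - \left(4567 + 11480\right) \left(3183 - 2494\right)} = \frac{1}{-17426 - 16047 \cdot 689} = \frac{1}{-17426 - 11056383} = \frac{1}{-11073809} = - \frac{1}{11073809}$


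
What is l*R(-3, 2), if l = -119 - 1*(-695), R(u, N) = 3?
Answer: 1728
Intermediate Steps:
l = 576 (l = -119 + 695 = 576)
l*R(-3, 2) = 576*3 = 1728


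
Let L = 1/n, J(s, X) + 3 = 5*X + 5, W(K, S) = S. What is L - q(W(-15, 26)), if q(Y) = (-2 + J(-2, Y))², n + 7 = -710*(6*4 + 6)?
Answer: -360088301/21307 ≈ -16900.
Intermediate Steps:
n = -21307 (n = -7 - 710*(6*4 + 6) = -7 - 710*(24 + 6) = -7 - 710*30 = -7 - 21300 = -21307)
J(s, X) = 2 + 5*X (J(s, X) = -3 + (5*X + 5) = -3 + (5 + 5*X) = 2 + 5*X)
L = -1/21307 (L = 1/(-21307) = -1/21307 ≈ -4.6933e-5)
q(Y) = 25*Y² (q(Y) = (-2 + (2 + 5*Y))² = (5*Y)² = 25*Y²)
L - q(W(-15, 26)) = -1/21307 - 25*26² = -1/21307 - 25*676 = -1/21307 - 1*16900 = -1/21307 - 16900 = -360088301/21307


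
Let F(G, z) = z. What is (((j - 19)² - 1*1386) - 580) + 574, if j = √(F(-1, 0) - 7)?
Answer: -1392 + (19 - I*√7)² ≈ -1038.0 - 100.54*I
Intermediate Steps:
j = I*√7 (j = √(0 - 7) = √(-7) = I*√7 ≈ 2.6458*I)
(((j - 19)² - 1*1386) - 580) + 574 = (((I*√7 - 19)² - 1*1386) - 580) + 574 = (((-19 + I*√7)² - 1386) - 580) + 574 = ((-1386 + (-19 + I*√7)²) - 580) + 574 = (-1966 + (-19 + I*√7)²) + 574 = -1392 + (-19 + I*√7)²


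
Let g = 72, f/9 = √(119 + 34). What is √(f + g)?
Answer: 3*√(8 + 3*√17) ≈ 13.540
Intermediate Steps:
f = 27*√17 (f = 9*√(119 + 34) = 9*√153 = 9*(3*√17) = 27*√17 ≈ 111.32)
√(f + g) = √(27*√17 + 72) = √(72 + 27*√17)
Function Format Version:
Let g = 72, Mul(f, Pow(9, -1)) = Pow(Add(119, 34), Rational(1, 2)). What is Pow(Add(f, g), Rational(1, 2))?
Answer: Mul(3, Pow(Add(8, Mul(3, Pow(17, Rational(1, 2)))), Rational(1, 2))) ≈ 13.540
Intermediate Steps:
f = Mul(27, Pow(17, Rational(1, 2))) (f = Mul(9, Pow(Add(119, 34), Rational(1, 2))) = Mul(9, Pow(153, Rational(1, 2))) = Mul(9, Mul(3, Pow(17, Rational(1, 2)))) = Mul(27, Pow(17, Rational(1, 2))) ≈ 111.32)
Pow(Add(f, g), Rational(1, 2)) = Pow(Add(Mul(27, Pow(17, Rational(1, 2))), 72), Rational(1, 2)) = Pow(Add(72, Mul(27, Pow(17, Rational(1, 2)))), Rational(1, 2))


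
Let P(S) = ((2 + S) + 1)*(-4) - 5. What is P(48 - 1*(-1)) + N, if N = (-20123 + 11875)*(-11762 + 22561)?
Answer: -89070365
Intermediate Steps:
P(S) = -17 - 4*S (P(S) = (3 + S)*(-4) - 5 = (-12 - 4*S) - 5 = -17 - 4*S)
N = -89070152 (N = -8248*10799 = -89070152)
P(48 - 1*(-1)) + N = (-17 - 4*(48 - 1*(-1))) - 89070152 = (-17 - 4*(48 + 1)) - 89070152 = (-17 - 4*49) - 89070152 = (-17 - 196) - 89070152 = -213 - 89070152 = -89070365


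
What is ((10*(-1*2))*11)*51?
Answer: -11220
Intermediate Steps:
((10*(-1*2))*11)*51 = ((10*(-2))*11)*51 = -20*11*51 = -220*51 = -11220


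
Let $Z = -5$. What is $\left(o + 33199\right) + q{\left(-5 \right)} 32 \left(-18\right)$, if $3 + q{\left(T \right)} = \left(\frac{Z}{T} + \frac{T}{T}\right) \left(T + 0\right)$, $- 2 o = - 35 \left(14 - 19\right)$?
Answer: $\frac{81199}{2} \approx 40600.0$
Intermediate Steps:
$o = - \frac{175}{2}$ ($o = - \frac{\left(-35\right) \left(14 - 19\right)}{2} = - \frac{\left(-35\right) \left(-5\right)}{2} = \left(- \frac{1}{2}\right) 175 = - \frac{175}{2} \approx -87.5$)
$q{\left(T \right)} = -3 + T \left(1 - \frac{5}{T}\right)$ ($q{\left(T \right)} = -3 + \left(- \frac{5}{T} + \frac{T}{T}\right) \left(T + 0\right) = -3 + \left(- \frac{5}{T} + 1\right) T = -3 + \left(1 - \frac{5}{T}\right) T = -3 + T \left(1 - \frac{5}{T}\right)$)
$\left(o + 33199\right) + q{\left(-5 \right)} 32 \left(-18\right) = \left(- \frac{175}{2} + 33199\right) + \left(-8 - 5\right) 32 \left(-18\right) = \frac{66223}{2} + \left(-13\right) 32 \left(-18\right) = \frac{66223}{2} - -7488 = \frac{66223}{2} + 7488 = \frac{81199}{2}$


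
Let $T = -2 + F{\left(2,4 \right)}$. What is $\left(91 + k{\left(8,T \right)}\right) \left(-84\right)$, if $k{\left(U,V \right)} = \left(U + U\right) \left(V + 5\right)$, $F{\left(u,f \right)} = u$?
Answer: $-14364$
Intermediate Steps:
$T = 0$ ($T = -2 + 2 = 0$)
$k{\left(U,V \right)} = 2 U \left(5 + V\right)$
$\left(91 + k{\left(8,T \right)}\right) \left(-84\right) = \left(91 + 2 \cdot 8 \left(5 + 0\right)\right) \left(-84\right) = \left(91 + 2 \cdot 8 \cdot 5\right) \left(-84\right) = \left(91 + 80\right) \left(-84\right) = 171 \left(-84\right) = -14364$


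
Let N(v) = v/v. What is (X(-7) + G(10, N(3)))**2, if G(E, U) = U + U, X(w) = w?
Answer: 25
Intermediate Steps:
N(v) = 1
G(E, U) = 2*U
(X(-7) + G(10, N(3)))**2 = (-7 + 2*1)**2 = (-7 + 2)**2 = (-5)**2 = 25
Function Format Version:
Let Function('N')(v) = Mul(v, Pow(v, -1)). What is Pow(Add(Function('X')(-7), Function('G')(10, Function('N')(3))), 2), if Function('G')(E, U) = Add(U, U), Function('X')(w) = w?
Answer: 25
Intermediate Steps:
Function('N')(v) = 1
Function('G')(E, U) = Mul(2, U)
Pow(Add(Function('X')(-7), Function('G')(10, Function('N')(3))), 2) = Pow(Add(-7, Mul(2, 1)), 2) = Pow(Add(-7, 2), 2) = Pow(-5, 2) = 25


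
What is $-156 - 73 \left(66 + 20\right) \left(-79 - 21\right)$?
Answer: $627644$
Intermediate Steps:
$-156 - 73 \left(66 + 20\right) \left(-79 - 21\right) = -156 - 73 \cdot 86 \left(-100\right) = -156 - -627800 = -156 + 627800 = 627644$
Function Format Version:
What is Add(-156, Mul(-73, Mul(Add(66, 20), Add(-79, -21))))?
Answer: 627644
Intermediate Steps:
Add(-156, Mul(-73, Mul(Add(66, 20), Add(-79, -21)))) = Add(-156, Mul(-73, Mul(86, -100))) = Add(-156, Mul(-73, -8600)) = Add(-156, 627800) = 627644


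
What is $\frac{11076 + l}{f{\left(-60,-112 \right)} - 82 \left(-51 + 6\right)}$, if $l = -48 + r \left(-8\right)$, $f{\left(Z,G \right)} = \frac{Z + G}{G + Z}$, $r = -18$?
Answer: $\frac{11172}{3691} \approx 3.0268$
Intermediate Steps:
$f{\left(Z,G \right)} = 1$ ($f{\left(Z,G \right)} = \frac{G + Z}{G + Z} = 1$)
$l = 96$ ($l = -48 - -144 = -48 + 144 = 96$)
$\frac{11076 + l}{f{\left(-60,-112 \right)} - 82 \left(-51 + 6\right)} = \frac{11076 + 96}{1 - 82 \left(-51 + 6\right)} = \frac{11172}{1 - -3690} = \frac{11172}{1 + 3690} = \frac{11172}{3691}$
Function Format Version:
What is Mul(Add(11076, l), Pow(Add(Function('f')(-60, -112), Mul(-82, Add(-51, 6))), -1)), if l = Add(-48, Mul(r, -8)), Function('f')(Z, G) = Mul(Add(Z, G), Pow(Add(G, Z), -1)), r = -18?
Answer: Rational(11172, 3691) ≈ 3.0268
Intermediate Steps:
Function('f')(Z, G) = 1 (Function('f')(Z, G) = Mul(Add(G, Z), Pow(Add(G, Z), -1)) = 1)
l = 96 (l = Add(-48, Mul(-18, -8)) = Add(-48, 144) = 96)
Mul(Add(11076, l), Pow(Add(Function('f')(-60, -112), Mul(-82, Add(-51, 6))), -1)) = Mul(Add(11076, 96), Pow(Add(1, Mul(-82, Add(-51, 6))), -1)) = Mul(11172, Pow(Add(1, Mul(-82, -45)), -1)) = Mul(11172, Pow(Add(1, 3690), -1)) = Mul(11172, Pow(3691, -1)) = Mul(11172, Rational(1, 3691)) = Rational(11172, 3691)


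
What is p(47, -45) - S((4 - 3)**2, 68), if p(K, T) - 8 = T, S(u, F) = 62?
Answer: -99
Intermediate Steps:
p(K, T) = 8 + T
p(47, -45) - S((4 - 3)**2, 68) = (8 - 45) - 1*62 = -37 - 62 = -99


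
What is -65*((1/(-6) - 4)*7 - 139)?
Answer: 65585/6 ≈ 10931.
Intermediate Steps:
-65*((1/(-6) - 4)*7 - 139) = -65*((1*(-1/6) - 4)*7 - 139) = -65*((-1/6 - 4)*7 - 139) = -65*(-25/6*7 - 139) = -65*(-175/6 - 139) = -65*(-1009/6) = 65585/6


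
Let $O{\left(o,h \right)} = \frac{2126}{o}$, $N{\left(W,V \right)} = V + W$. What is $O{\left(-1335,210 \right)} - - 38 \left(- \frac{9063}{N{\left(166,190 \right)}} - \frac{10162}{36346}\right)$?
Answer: $- \frac{47532831071}{48521910} \approx -979.62$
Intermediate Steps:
$O{\left(-1335,210 \right)} - - 38 \left(- \frac{9063}{N{\left(166,190 \right)}} - \frac{10162}{36346}\right) = \frac{2126}{-1335} - - 38 \left(- \frac{9063}{190 + 166} - \frac{10162}{36346}\right) = 2126 \left(- \frac{1}{1335}\right) - - 38 \left(- \frac{9063}{356} - \frac{5081}{18173}\right) = - \frac{2126}{1335} - - 38 \left(\left(-9063\right) \frac{1}{356} - \frac{5081}{18173}\right) = - \frac{2126}{1335} - - 38 \left(- \frac{9063}{356} - \frac{5081}{18173}\right) = - \frac{2126}{1335} - \left(-38\right) \left(- \frac{166510735}{6469588}\right) = - \frac{2126}{1335} - \frac{3163703965}{3234794} = - \frac{47532831071}{48521910}$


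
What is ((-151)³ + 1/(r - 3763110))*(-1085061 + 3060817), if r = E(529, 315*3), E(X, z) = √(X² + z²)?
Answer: -48164598747087988078429432/7080497849617 - 987878*√1172866/7080497849617 ≈ -6.8024e+12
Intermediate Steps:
r = √1172866 (r = √(529² + (315*3)²) = √(279841 + 945²) = √(279841 + 893025) = √1172866 ≈ 1083.0)
((-151)³ + 1/(r - 3763110))*(-1085061 + 3060817) = ((-151)³ + 1/(√1172866 - 3763110))*(-1085061 + 3060817) = (-3442951 + 1/(-3763110 + √1172866))*1975756 = -6802431095956 + 1975756/(-3763110 + √1172866)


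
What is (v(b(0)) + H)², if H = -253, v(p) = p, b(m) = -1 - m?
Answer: 64516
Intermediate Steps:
(v(b(0)) + H)² = ((-1 - 1*0) - 253)² = ((-1 + 0) - 253)² = (-1 - 253)² = (-254)² = 64516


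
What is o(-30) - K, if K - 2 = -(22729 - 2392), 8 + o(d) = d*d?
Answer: 21227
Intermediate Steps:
o(d) = -8 + d**2 (o(d) = -8 + d*d = -8 + d**2)
K = -20335 (K = 2 - (22729 - 2392) = 2 - 1*20337 = 2 - 20337 = -20335)
o(-30) - K = (-8 + (-30)**2) - 1*(-20335) = (-8 + 900) + 20335 = 892 + 20335 = 21227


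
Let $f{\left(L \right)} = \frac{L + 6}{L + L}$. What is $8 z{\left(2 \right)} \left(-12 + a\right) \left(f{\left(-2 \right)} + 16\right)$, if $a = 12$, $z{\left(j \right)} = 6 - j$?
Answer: $0$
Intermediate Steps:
$f{\left(L \right)} = \frac{6 + L}{2 L}$
$8 z{\left(2 \right)} \left(-12 + a\right) \left(f{\left(-2 \right)} + 16\right) = 8 \left(6 - 2\right) \left(-12 + 12\right) \left(\frac{6 - 2}{2 \left(-2\right)} + 16\right) = 8 \left(6 - 2\right) 0 \left(\frac{1}{2} \left(- \frac{1}{2}\right) 4 + 16\right) = 8 \cdot 4 \cdot 0 \left(-1 + 16\right) = 32 \cdot 0 \cdot 15 = 32 \cdot 0 = 0$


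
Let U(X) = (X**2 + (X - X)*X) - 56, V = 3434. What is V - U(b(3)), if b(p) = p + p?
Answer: 3454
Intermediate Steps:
b(p) = 2*p
U(X) = -56 + X**2 (U(X) = (X**2 + 0*X) - 56 = (X**2 + 0) - 56 = X**2 - 56 = -56 + X**2)
V - U(b(3)) = 3434 - (-56 + (2*3)**2) = 3434 - (-56 + 6**2) = 3434 - (-56 + 36) = 3434 - 1*(-20) = 3434 + 20 = 3454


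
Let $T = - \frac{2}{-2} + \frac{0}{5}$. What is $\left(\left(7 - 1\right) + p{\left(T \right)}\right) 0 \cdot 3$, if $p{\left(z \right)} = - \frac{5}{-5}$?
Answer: $0$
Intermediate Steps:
$T = 1$ ($T = \left(-2\right) \left(- \frac{1}{2}\right) + 0 \cdot \frac{1}{5} = 1 + 0 = 1$)
$p{\left(z \right)} = 1$ ($p{\left(z \right)} = \left(-5\right) \left(- \frac{1}{5}\right) = 1$)
$\left(\left(7 - 1\right) + p{\left(T \right)}\right) 0 \cdot 3 = \left(\left(7 - 1\right) + 1\right) 0 \cdot 3 = \left(6 + 1\right) 0 \cdot 3 = 7 \cdot 0 \cdot 3 = 0 \cdot 3 = 0$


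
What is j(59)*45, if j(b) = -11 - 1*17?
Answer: -1260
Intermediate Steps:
j(b) = -28 (j(b) = -11 - 17 = -28)
j(59)*45 = -28*45 = -1260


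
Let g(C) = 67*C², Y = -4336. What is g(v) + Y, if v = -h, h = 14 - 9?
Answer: -2661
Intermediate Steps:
h = 5
v = -5 (v = -1*5 = -5)
g(v) + Y = 67*(-5)² - 4336 = 67*25 - 4336 = 1675 - 4336 = -2661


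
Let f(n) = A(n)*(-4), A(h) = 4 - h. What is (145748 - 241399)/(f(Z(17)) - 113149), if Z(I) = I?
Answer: 95651/113097 ≈ 0.84574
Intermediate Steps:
f(n) = -16 + 4*n (f(n) = (4 - n)*(-4) = -16 + 4*n)
(145748 - 241399)/(f(Z(17)) - 113149) = (145748 - 241399)/((-16 + 4*17) - 113149) = -95651/((-16 + 68) - 113149) = -95651/(52 - 113149) = -95651/(-113097) = -95651*(-1/113097) = 95651/113097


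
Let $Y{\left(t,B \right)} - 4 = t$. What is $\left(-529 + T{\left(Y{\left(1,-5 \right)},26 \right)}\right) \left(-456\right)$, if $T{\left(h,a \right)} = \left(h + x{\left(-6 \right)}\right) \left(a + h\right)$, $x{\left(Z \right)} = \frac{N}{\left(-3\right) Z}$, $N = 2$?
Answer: $\frac{506920}{3} \approx 1.6897 \cdot 10^{5}$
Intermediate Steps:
$Y{\left(t,B \right)} = 4 + t$
$x{\left(Z \right)} = - \frac{2}{3 Z}$ ($x{\left(Z \right)} = \frac{2}{\left(-3\right) Z} = 2 \left(- \frac{1}{3 Z}\right) = - \frac{2}{3 Z}$)
$T{\left(h,a \right)} = \left(\frac{1}{9} + h\right) \left(a + h\right)$ ($T{\left(h,a \right)} = \left(h - \frac{2}{3 \left(-6\right)}\right) \left(a + h\right) = \left(h - - \frac{1}{9}\right) \left(a + h\right) = \left(h + \frac{1}{9}\right) \left(a + h\right) = \left(\frac{1}{9} + h\right) \left(a + h\right)$)
$\left(-529 + T{\left(Y{\left(1,-5 \right)},26 \right)}\right) \left(-456\right) = \left(-529 + \left(\left(4 + 1\right)^{2} + \frac{1}{9} \cdot 26 + \frac{4 + 1}{9} + 26 \left(4 + 1\right)\right)\right) \left(-456\right) = \left(-529 + \left(5^{2} + \frac{26}{9} + \frac{1}{9} \cdot 5 + 26 \cdot 5\right)\right) \left(-456\right) = \left(-529 + \left(25 + \frac{26}{9} + \frac{5}{9} + 130\right)\right) \left(-456\right) = \left(-529 + \frac{1426}{9}\right) \left(-456\right) = \left(- \frac{3335}{9}\right) \left(-456\right) = \frac{506920}{3}$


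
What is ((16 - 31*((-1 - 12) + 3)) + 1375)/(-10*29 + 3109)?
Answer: 1701/2819 ≈ 0.60340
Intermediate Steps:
((16 - 31*((-1 - 12) + 3)) + 1375)/(-10*29 + 3109) = ((16 - 31*(-13 + 3)) + 1375)/(-290 + 3109) = ((16 - 31*(-10)) + 1375)/2819 = ((16 + 310) + 1375)*(1/2819) = (326 + 1375)*(1/2819) = 1701*(1/2819) = 1701/2819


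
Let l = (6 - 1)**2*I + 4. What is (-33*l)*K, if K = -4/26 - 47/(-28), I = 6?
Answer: -201465/26 ≈ -7748.7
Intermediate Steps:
l = 154 (l = (6 - 1)**2*6 + 4 = 5**2*6 + 4 = 25*6 + 4 = 150 + 4 = 154)
K = 555/364 (K = -4*1/26 - 47*(-1/28) = -2/13 + 47/28 = 555/364 ≈ 1.5247)
(-33*l)*K = -33*154*(555/364) = -5082*555/364 = -201465/26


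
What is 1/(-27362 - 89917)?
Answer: -1/117279 ≈ -8.5267e-6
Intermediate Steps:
1/(-27362 - 89917) = 1/(-117279) = -1/117279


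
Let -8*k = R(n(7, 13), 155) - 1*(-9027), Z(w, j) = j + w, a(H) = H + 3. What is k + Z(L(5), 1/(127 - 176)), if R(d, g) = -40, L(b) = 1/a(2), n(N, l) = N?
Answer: -2201463/1960 ≈ -1123.2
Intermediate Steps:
a(H) = 3 + H
L(b) = ⅕ (L(b) = 1/(3 + 2) = 1/5 = ⅕)
k = -8987/8 (k = -(-40 - 1*(-9027))/8 = -(-40 + 9027)/8 = -⅛*8987 = -8987/8 ≈ -1123.4)
k + Z(L(5), 1/(127 - 176)) = -8987/8 + (1/(127 - 176) + ⅕) = -8987/8 + (1/(-49) + ⅕) = -8987/8 + (-1/49 + ⅕) = -8987/8 + 44/245 = -2201463/1960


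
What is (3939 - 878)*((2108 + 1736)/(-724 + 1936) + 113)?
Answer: 107747200/303 ≈ 3.5560e+5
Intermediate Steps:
(3939 - 878)*((2108 + 1736)/(-724 + 1936) + 113) = 3061*(3844/1212 + 113) = 3061*(3844*(1/1212) + 113) = 3061*(961/303 + 113) = 3061*(35200/303) = 107747200/303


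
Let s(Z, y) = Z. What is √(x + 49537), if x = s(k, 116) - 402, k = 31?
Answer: √49166 ≈ 221.73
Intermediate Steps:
x = -371 (x = 31 - 402 = -371)
√(x + 49537) = √(-371 + 49537) = √49166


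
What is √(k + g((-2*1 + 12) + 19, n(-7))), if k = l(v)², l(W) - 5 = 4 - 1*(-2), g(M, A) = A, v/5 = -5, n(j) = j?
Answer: √114 ≈ 10.677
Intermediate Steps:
v = -25 (v = 5*(-5) = -25)
l(W) = 11 (l(W) = 5 + (4 - 1*(-2)) = 5 + (4 + 2) = 5 + 6 = 11)
k = 121 (k = 11² = 121)
√(k + g((-2*1 + 12) + 19, n(-7))) = √(121 - 7) = √114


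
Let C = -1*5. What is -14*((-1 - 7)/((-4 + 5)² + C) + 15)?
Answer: -238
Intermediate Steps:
C = -5
-14*((-1 - 7)/((-4 + 5)² + C) + 15) = -14*((-1 - 7)/((-4 + 5)² - 5) + 15) = -14*(-8/(1² - 5) + 15) = -14*(-8/(1 - 5) + 15) = -14*(-8/(-4) + 15) = -14*(-8*(-¼) + 15) = -14*(2 + 15) = -14*17 = -238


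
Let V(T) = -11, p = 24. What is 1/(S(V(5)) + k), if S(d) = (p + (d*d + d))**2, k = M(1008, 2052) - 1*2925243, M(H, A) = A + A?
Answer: -1/2903183 ≈ -3.4445e-7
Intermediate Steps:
M(H, A) = 2*A
k = -2921139 (k = 2*2052 - 1*2925243 = 4104 - 2925243 = -2921139)
S(d) = (24 + d + d**2)**2 (S(d) = (24 + (d*d + d))**2 = (24 + (d**2 + d))**2 = (24 + (d + d**2))**2 = (24 + d + d**2)**2)
1/(S(V(5)) + k) = 1/((24 - 11 + (-11)**2)**2 - 2921139) = 1/((24 - 11 + 121)**2 - 2921139) = 1/(134**2 - 2921139) = 1/(17956 - 2921139) = 1/(-2903183) = -1/2903183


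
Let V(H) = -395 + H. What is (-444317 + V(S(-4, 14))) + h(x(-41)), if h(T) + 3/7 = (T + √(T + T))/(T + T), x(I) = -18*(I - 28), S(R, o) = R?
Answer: -6226023/14 + √69/414 ≈ -4.4472e+5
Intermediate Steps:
x(I) = 504 - 18*I (x(I) = -18*(-28 + I) = 504 - 18*I)
h(T) = -3/7 + (T + √2*√T)/(2*T) (h(T) = -3/7 + (T + √(T + T))/(T + T) = -3/7 + (T + √(2*T))/((2*T)) = -3/7 + (T + √2*√T)*(1/(2*T)) = -3/7 + (T + √2*√T)/(2*T))
(-444317 + V(S(-4, 14))) + h(x(-41)) = (-444317 + (-395 - 4)) + (1/14 + √2/(2*√(504 - 18*(-41)))) = (-444317 - 399) + (1/14 + √2/(2*√(504 + 738))) = -444716 + (1/14 + √2/(2*√1242)) = -444716 + (1/14 + √2*(√138/414)/2) = -444716 + (1/14 + √69/414) = -6226023/14 + √69/414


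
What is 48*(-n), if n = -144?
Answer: 6912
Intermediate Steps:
48*(-n) = 48*(-1*(-144)) = 48*144 = 6912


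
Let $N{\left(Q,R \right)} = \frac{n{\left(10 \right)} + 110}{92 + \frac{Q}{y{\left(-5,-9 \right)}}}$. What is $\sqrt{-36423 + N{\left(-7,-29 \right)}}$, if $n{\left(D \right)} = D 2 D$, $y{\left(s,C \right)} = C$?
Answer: $\frac{3 i \sqrt{112856429}}{167} \approx 190.84 i$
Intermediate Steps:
$n{\left(D \right)} = 2 D^{2}$ ($n{\left(D \right)} = 2 D D = 2 D^{2}$)
$N{\left(Q,R \right)} = \frac{310}{92 - \frac{Q}{9}}$ ($N{\left(Q,R \right)} = \frac{2 \cdot 10^{2} + 110}{92 + \frac{Q}{-9}} = \frac{2 \cdot 100 + 110}{92 + Q \left(- \frac{1}{9}\right)} = \frac{200 + 110}{92 - \frac{Q}{9}} = \frac{310}{92 - \frac{Q}{9}}$)
$\sqrt{-36423 + N{\left(-7,-29 \right)}} = \sqrt{-36423 - \frac{2790}{-828 - 7}} = \sqrt{-36423 - \frac{2790}{-835}} = \sqrt{-36423 - - \frac{558}{167}} = \sqrt{-36423 + \frac{558}{167}} = \sqrt{- \frac{6082083}{167}} = \frac{3 i \sqrt{112856429}}{167}$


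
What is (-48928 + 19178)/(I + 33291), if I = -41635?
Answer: 2125/596 ≈ 3.5654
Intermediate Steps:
(-48928 + 19178)/(I + 33291) = (-48928 + 19178)/(-41635 + 33291) = -29750/(-8344) = -29750*(-1/8344) = 2125/596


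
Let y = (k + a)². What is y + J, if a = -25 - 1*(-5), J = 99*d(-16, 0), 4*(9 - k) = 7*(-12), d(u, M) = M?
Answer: 100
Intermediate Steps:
k = 30 (k = 9 - 7*(-12)/4 = 9 - ¼*(-84) = 9 + 21 = 30)
J = 0 (J = 99*0 = 0)
a = -20 (a = -25 + 5 = -20)
y = 100 (y = (30 - 20)² = 10² = 100)
y + J = 100 + 0 = 100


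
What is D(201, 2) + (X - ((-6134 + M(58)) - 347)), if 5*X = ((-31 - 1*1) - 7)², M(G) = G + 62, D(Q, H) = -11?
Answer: 33271/5 ≈ 6654.2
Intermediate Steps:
M(G) = 62 + G
X = 1521/5 (X = ((-31 - 1*1) - 7)²/5 = ((-31 - 1) - 7)²/5 = (-32 - 7)²/5 = (⅕)*(-39)² = (⅕)*1521 = 1521/5 ≈ 304.20)
D(201, 2) + (X - ((-6134 + M(58)) - 347)) = -11 + (1521/5 - ((-6134 + (62 + 58)) - 347)) = -11 + (1521/5 - ((-6134 + 120) - 347)) = -11 + (1521/5 - (-6014 - 347)) = -11 + (1521/5 - 1*(-6361)) = -11 + (1521/5 + 6361) = -11 + 33326/5 = 33271/5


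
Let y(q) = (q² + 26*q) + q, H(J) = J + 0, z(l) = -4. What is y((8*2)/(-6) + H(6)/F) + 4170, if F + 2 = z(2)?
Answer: 36760/9 ≈ 4084.4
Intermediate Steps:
F = -6 (F = -2 - 4 = -6)
H(J) = J
y(q) = q² + 27*q
y((8*2)/(-6) + H(6)/F) + 4170 = ((8*2)/(-6) + 6/(-6))*(27 + ((8*2)/(-6) + 6/(-6))) + 4170 = (16*(-⅙) + 6*(-⅙))*(27 + (16*(-⅙) + 6*(-⅙))) + 4170 = (-8/3 - 1)*(27 + (-8/3 - 1)) + 4170 = -11*(27 - 11/3)/3 + 4170 = -11/3*70/3 + 4170 = -770/9 + 4170 = 36760/9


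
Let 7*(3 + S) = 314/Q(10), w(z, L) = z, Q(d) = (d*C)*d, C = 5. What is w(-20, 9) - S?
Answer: -29907/1750 ≈ -17.090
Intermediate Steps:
Q(d) = 5*d² (Q(d) = (d*5)*d = (5*d)*d = 5*d²)
S = -5093/1750 (S = -3 + (314/((5*10²)))/7 = -3 + (314/((5*100)))/7 = -3 + (314/500)/7 = -3 + (314*(1/500))/7 = -3 + (⅐)*(157/250) = -3 + 157/1750 = -5093/1750 ≈ -2.9103)
w(-20, 9) - S = -20 - 1*(-5093/1750) = -20 + 5093/1750 = -29907/1750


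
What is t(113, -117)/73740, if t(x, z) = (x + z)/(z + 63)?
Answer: 1/995490 ≈ 1.0045e-6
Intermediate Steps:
t(x, z) = (x + z)/(63 + z)
t(113, -117)/73740 = ((113 - 117)/(63 - 117))/73740 = (-4/(-54))*(1/73740) = -1/54*(-4)*(1/73740) = (2/27)*(1/73740) = 1/995490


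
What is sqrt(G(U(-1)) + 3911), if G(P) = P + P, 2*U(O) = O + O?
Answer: sqrt(3909) ≈ 62.522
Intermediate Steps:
U(O) = O (U(O) = (O + O)/2 = (2*O)/2 = O)
G(P) = 2*P
sqrt(G(U(-1)) + 3911) = sqrt(2*(-1) + 3911) = sqrt(-2 + 3911) = sqrt(3909)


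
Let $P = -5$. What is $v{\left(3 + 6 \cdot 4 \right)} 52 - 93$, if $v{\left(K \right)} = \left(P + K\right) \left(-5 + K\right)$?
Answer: $25075$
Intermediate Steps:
$v{\left(K \right)} = \left(-5 + K\right)^{2}$ ($v{\left(K \right)} = \left(-5 + K\right) \left(-5 + K\right) = \left(-5 + K\right)^{2}$)
$v{\left(3 + 6 \cdot 4 \right)} 52 - 93 = \left(25 + \left(3 + 6 \cdot 4\right)^{2} - 10 \left(3 + 6 \cdot 4\right)\right) 52 - 93 = \left(25 + \left(3 + 24\right)^{2} - 10 \left(3 + 24\right)\right) 52 - 93 = \left(25 + 27^{2} - 270\right) 52 - 93 = \left(25 + 729 - 270\right) 52 - 93 = 484 \cdot 52 - 93 = 25168 - 93 = 25075$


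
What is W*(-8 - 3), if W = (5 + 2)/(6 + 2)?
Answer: -77/8 ≈ -9.6250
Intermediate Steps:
W = 7/8 ≈ 0.87500
W*(-8 - 3) = 7*(-8 - 3)/8 = (7/8)*(-11) = -77/8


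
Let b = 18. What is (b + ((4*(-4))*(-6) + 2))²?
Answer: 13456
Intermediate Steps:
(b + ((4*(-4))*(-6) + 2))² = (18 + ((4*(-4))*(-6) + 2))² = (18 + (-16*(-6) + 2))² = (18 + (96 + 2))² = (18 + 98)² = 116² = 13456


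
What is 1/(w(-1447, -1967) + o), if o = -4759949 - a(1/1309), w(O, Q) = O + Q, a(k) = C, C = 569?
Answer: -1/4763932 ≈ -2.0991e-7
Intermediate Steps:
a(k) = 569
o = -4760518 (o = -4759949 - 1*569 = -4759949 - 569 = -4760518)
1/(w(-1447, -1967) + o) = 1/((-1447 - 1967) - 4760518) = 1/(-3414 - 4760518) = 1/(-4763932) = -1/4763932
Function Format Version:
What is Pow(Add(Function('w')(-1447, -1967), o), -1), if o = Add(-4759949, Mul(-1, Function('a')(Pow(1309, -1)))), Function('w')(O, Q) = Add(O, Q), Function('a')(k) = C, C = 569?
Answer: Rational(-1, 4763932) ≈ -2.0991e-7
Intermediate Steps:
Function('a')(k) = 569
o = -4760518 (o = Add(-4759949, Mul(-1, 569)) = Add(-4759949, -569) = -4760518)
Pow(Add(Function('w')(-1447, -1967), o), -1) = Pow(Add(Add(-1447, -1967), -4760518), -1) = Pow(Add(-3414, -4760518), -1) = Pow(-4763932, -1) = Rational(-1, 4763932)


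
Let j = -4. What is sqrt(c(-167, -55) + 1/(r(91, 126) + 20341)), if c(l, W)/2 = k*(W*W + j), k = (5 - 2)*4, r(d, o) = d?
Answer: sqrt(1891750007933)/5108 ≈ 269.27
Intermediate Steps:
k = 12 (k = 3*4 = 12)
c(l, W) = -96 + 24*W**2 (c(l, W) = 2*(12*(W*W - 4)) = 2*(12*(W**2 - 4)) = 2*(12*(-4 + W**2)) = 2*(-48 + 12*W**2) = -96 + 24*W**2)
sqrt(c(-167, -55) + 1/(r(91, 126) + 20341)) = sqrt((-96 + 24*(-55)**2) + 1/(91 + 20341)) = sqrt((-96 + 24*3025) + 1/20432) = sqrt((-96 + 72600) + 1/20432) = sqrt(72504 + 1/20432) = sqrt(1481401729/20432) = sqrt(1891750007933)/5108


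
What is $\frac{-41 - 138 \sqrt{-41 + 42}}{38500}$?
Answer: $- \frac{179}{38500} \approx -0.0046493$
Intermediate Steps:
$\frac{-41 - 138 \sqrt{-41 + 42}}{38500} = \left(-41 - 138 \sqrt{1}\right) \frac{1}{38500} = \left(-41 - 138\right) \frac{1}{38500} = \left(-179\right) \frac{1}{38500} = - \frac{179}{38500}$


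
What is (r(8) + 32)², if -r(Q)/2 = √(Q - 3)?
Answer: 1044 - 128*√5 ≈ 757.78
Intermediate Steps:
r(Q) = -2*√(-3 + Q) (r(Q) = -2*√(Q - 3) = -2*√(-3 + Q))
(r(8) + 32)² = (-2*√(-3 + 8) + 32)² = (-2*√5 + 32)² = (32 - 2*√5)²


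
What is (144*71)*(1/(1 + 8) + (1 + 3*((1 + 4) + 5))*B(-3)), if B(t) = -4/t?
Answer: 423728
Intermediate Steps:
(144*71)*(1/(1 + 8) + (1 + 3*((1 + 4) + 5))*B(-3)) = (144*71)*(1/(1 + 8) + (1 + 3*((1 + 4) + 5))*(-4/(-3))) = 10224*(1/9 + (1 + 3*(5 + 5))*(-4*(-⅓))) = 10224*((⅑)*1 + (1 + 3*10)*(4/3)) = 10224*(⅑ + (1 + 30)*(4/3)) = 10224*(⅑ + 31*(4/3)) = 10224*(⅑ + 124/3) = 10224*(373/9) = 423728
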